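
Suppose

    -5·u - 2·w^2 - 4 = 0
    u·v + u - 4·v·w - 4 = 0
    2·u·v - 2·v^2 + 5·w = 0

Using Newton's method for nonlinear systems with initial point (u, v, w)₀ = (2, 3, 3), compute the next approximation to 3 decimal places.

At (2, 3, 3): F = (-32.000, -32.000, 9.000).
Jacobian J = [[-5, 0, -4·w], [v + 1, u - 4·w, -4·v], [2·v, 2·u - 4·v, 5]].
At the point, J = [[-5.000, 0.000, -12.000], [4.000, -10.000, -12.000], [6.000, -8.000, 5.000]] (det J = 394.000).
Solving J·Δ = −F gives Δ = (-1.320, -1.188, -2.117).
Then the next iterate is (u, v, w)₁ = (0.680, 1.812, 0.883).

(0.680, 1.812, 0.883)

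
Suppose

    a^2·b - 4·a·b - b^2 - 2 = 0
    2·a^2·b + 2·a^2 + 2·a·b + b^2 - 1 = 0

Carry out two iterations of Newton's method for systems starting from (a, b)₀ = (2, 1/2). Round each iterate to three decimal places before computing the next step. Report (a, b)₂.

At (2, 1/2): F = (-4.250, 13.250).
Jacobian J = [[2·a·b - 4·b, a^2 - 4·a - 2·b], [4·a·b + 4·a + 2·b, 2·a^2 + 2·a + 2·b]].
At the point, J = [[0.000, -5.000], [13.000, 13.000]] (det J = 65.000).
Solving J·Δ = −F gives Δ = (-0.169, -0.850).
Then the next iterate is (a, b)₁ = (1.831, -0.350).
Round to (1.831, -0.350) and repeat: F = (-0.73250, 2.19913), J = [[0.11830, -3.27144], [4.06060, 9.66712]].
Δ = (-0.008, -0.224), so (a, b)₂ = (1.823, -0.574).

(1.823, -0.574)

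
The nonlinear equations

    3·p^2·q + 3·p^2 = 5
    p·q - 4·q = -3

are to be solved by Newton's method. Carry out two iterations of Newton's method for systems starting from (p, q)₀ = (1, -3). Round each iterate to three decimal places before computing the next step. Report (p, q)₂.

(0.925, 0.978)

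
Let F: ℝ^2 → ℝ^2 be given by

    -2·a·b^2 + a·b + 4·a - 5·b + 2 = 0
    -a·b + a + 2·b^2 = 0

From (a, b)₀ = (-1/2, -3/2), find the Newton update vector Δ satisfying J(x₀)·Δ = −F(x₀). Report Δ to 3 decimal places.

At (-1/2, -3/2): F = (10.500, 3.250).
Jacobian J = [[-2·b^2 + b + 4, -4·a·b + a - 5], [-b + 1, -a + 4·b]].
At the point, J = [[-2.000, -8.500], [2.500, -5.500]] (det J = 32.250).
Solving J·Δ = −F gives Δ = (0.934, 1.016).

(0.934, 1.016)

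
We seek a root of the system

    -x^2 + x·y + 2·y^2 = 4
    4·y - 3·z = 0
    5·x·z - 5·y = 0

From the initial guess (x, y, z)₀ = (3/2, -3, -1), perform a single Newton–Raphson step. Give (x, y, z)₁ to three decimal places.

(0.030, -1.470, -1.960)

At (3/2, -3, -1): F = (7.250, -9.000, 7.500).
Jacobian J = [[-2·x + y, x + 4·y, 0], [0, 4, -3], [5·z, -5, 5·x]].
At the point, J = [[-6.000, -10.500, 0.000], [0.000, 4.000, -3.000], [-5.000, -5.000, 7.500]] (det J = -247.500).
Solving J·Δ = −F gives Δ = (-1.470, 1.530, -0.960).
Then the next iterate is (x, y, z)₁ = (0.030, -1.470, -1.960).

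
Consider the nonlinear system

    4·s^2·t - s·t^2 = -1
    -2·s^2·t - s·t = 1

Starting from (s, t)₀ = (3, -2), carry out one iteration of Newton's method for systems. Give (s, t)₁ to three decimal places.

At (3, -2): F = (-83.000, 41.000).
Jacobian J = [[8·s·t - t^2, 4·s^2 - 2·s·t], [-4·s·t - t, -2·s^2 - s]].
At the point, J = [[-52.000, 48.000], [26.000, -21.000]] (det J = -156.000).
Solving J·Δ = −F gives Δ = (-1.442, 0.167).
Then the next iterate is (s, t)₁ = (1.558, -1.833).

(1.558, -1.833)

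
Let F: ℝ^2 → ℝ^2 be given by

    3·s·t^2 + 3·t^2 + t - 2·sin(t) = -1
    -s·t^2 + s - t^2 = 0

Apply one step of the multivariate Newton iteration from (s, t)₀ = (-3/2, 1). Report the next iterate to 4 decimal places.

At (-3/2, 1): F = (-1.182942, -1.0000).
Jacobian J = [[3·t^2, 6·s·t + 6·t - 2·cos(t) + 1], [-t^2 + 1, -2·s·t - 2·t]].
At the point, J = [[3.0000, -3.080605], [0.0000, 1.0000]] (det J = 3.0000).
Solving J·Δ = −F gives Δ = (1.4212, 1.0000).
Then the next iterate is (s, t)₁ = (-0.0788, 2.0000).

(-0.0788, 2.0000)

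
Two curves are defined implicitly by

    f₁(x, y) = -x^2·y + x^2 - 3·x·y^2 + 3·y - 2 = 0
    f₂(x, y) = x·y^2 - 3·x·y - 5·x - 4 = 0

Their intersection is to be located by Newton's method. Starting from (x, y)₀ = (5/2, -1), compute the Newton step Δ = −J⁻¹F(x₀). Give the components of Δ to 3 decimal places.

(1.008, -0.601)

At (5/2, -1): F = (0.000, -6.500).
Jacobian J = [[-2·x·y + 2·x - 3·y^2, -x^2 - 6·x·y + 3], [y^2 - 3·y - 5, 2·x·y - 3·x]].
At the point, J = [[7.000, 11.750], [-1.000, -12.500]] (det J = -75.750).
Solving J·Δ = −F gives Δ = (1.008, -0.601).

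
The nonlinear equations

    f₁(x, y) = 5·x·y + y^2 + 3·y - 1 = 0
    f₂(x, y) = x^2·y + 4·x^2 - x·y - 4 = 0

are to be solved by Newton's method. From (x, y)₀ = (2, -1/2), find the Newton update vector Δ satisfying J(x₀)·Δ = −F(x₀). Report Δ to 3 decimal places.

(-0.818, 0.434)

At (2, -1/2): F = (-7.250, 11.000).
Jacobian J = [[5·y, 5·x + 2·y + 3], [2·x·y + 8·x - y, x^2 - x]].
At the point, J = [[-2.500, 12.000], [14.500, 2.000]] (det J = -179.000).
Solving J·Δ = −F gives Δ = (-0.818, 0.434).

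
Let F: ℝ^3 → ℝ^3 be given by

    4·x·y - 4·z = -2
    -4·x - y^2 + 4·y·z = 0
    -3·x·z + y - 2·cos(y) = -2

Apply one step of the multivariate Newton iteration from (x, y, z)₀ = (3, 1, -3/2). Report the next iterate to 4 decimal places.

(-2.2225, 0.7500, -2.4725)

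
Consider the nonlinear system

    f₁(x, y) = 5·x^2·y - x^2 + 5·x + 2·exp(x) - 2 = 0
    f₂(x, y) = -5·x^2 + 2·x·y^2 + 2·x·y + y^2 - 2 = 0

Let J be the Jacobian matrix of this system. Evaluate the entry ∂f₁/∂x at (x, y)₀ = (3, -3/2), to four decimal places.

∂f₁/∂x = 10·x·y - 2·x + 2·exp(x) + 5.
At (3, -3/2) this is -5.8289.

-5.8289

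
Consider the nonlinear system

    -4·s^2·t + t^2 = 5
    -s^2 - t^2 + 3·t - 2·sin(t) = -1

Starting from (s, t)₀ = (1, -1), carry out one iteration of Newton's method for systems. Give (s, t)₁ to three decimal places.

At (1, -1): F = (0.000, -2.31706).
Jacobian J = [[-8·s·t, -4·s^2 + 2·t], [-2·s, -2·t - 2·cos(t) + 3]].
At the point, J = [[8.000, -6.000], [-2.000, 3.91940]] (det J = 19.35516).
Solving J·Δ = −F gives Δ = (0.718, 0.958).
Then the next iterate is (s, t)₁ = (1.718, -0.042).

(1.718, -0.042)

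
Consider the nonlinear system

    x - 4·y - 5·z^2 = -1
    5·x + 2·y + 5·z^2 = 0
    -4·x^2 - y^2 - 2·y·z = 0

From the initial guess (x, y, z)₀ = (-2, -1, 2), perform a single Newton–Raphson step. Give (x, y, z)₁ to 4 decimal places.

(-1.5618, -4.1854, 1.8090)

At (-2, -1, 2): F = (-17.0000, 8.0000, -13.0000).
Jacobian J = [[1, -4, -10·z], [5, 2, 10·z], [-8·x, -2·y - 2·z, -2·y]].
At the point, J = [[1.0000, -4.0000, -20.0000], [5.0000, 2.0000, 20.0000], [16.0000, -2.0000, 2.0000]] (det J = -356.0000).
Solving J·Δ = −F gives Δ = (0.4382, -3.1854, -0.1910).
Then the next iterate is (x, y, z)₁ = (-1.5618, -4.1854, 1.8090).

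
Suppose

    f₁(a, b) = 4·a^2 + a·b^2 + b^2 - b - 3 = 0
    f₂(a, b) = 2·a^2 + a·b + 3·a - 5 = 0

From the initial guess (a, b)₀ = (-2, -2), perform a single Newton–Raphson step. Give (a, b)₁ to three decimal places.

At (-2, -2): F = (11.000, 1.000).
Jacobian J = [[8·a + b^2, 2·a·b + 2·b - 1], [4·a + b + 3, a]].
At the point, J = [[-12.000, 3.000], [-7.000, -2.000]] (det J = 45.000).
Solving J·Δ = −F gives Δ = (0.556, -1.444).
Then the next iterate is (a, b)₁ = (-1.444, -3.444).

(-1.444, -3.444)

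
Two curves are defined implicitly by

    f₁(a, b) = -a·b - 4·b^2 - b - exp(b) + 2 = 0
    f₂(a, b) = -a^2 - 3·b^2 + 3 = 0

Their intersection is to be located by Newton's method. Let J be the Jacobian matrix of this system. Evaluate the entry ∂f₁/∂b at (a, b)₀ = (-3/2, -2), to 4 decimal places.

16.3647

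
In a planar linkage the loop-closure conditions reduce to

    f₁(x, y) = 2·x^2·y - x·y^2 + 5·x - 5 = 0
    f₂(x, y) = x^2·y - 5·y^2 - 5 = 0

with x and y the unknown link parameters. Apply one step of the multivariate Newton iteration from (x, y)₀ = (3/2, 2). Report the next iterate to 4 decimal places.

(0.9211, 0.6494)

At (3/2, 2): F = (5.5000, -20.5000).
Jacobian J = [[4·x·y - y^2 + 5, 2·x^2 - 2·x·y], [2·x·y, x^2 - 10·y]].
At the point, J = [[13.0000, -1.5000], [6.0000, -17.7500]] (det J = -221.7500).
Solving J·Δ = −F gives Δ = (-0.5789, -1.3506).
Then the next iterate is (x, y)₁ = (0.9211, 0.6494).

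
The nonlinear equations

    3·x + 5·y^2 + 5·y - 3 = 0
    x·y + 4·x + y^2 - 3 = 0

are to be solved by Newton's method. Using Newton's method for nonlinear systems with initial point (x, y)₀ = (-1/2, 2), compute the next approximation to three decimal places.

(0.498, 0.860)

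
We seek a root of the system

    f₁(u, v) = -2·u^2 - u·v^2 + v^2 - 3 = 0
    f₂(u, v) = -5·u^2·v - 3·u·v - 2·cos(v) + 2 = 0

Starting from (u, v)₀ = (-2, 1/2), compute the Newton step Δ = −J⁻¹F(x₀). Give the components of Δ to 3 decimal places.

At (-2, 1/2): F = (-10.250, -6.75517).
Jacobian J = [[-4·u - v^2, -2·u·v + 2·v], [-10·u·v - 3·v, -5·u^2 - 3·u + 2·sin(v)]].
At the point, J = [[7.750, 3.000], [8.500, -13.04115]] (det J = -126.56890).
Solving J·Δ = −F gives Δ = (1.216, 0.275).

(1.216, 0.275)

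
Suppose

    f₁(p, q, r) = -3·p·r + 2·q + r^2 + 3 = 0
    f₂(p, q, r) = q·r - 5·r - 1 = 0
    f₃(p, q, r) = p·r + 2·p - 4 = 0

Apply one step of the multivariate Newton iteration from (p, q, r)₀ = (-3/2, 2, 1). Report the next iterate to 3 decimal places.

(0.788, 2.727, -0.091)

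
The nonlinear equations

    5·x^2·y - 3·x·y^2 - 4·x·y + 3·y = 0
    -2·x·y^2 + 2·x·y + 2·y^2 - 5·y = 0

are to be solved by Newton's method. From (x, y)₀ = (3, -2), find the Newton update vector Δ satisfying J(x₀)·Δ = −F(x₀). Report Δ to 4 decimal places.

At (3, -2): F = (-108.0000, -18.0000).
Jacobian J = [[10·x·y - 3·y^2 - 4·y, 5·x^2 - 6·x·y - 4·x + 3], [-2·y^2 + 2·y, -4·x·y + 2·x + 4·y - 5]].
At the point, J = [[-64.0000, 72.0000], [-12.0000, 17.0000]] (det J = -224.0000).
Solving J·Δ = −F gives Δ = (-2.4107, -0.6429).

(-2.4107, -0.6429)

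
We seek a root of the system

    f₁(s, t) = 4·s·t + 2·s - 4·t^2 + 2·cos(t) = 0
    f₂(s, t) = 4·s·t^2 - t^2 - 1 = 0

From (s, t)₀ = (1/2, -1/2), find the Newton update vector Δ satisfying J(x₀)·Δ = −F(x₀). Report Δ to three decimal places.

At (1/2, -1/2): F = (0.75517, -0.750).
Jacobian J = [[4·t + 2, 4·s - 8·t - 2·sin(t)], [4·t^2, 8·s·t - 2·t]].
At the point, J = [[0.000, 6.95885], [1.000, -1.000]] (det J = -6.95885).
Solving J·Δ = −F gives Δ = (0.641, -0.109).

(0.641, -0.109)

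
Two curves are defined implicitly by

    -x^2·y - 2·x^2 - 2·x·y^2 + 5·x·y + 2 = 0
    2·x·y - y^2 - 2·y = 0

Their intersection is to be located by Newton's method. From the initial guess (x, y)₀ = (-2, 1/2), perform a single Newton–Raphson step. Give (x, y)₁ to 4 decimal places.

(-1.3041, 0.1351)

At (-2, 1/2): F = (-12.0000, -3.2500).
Jacobian J = [[-2·x·y - 4·x - 2·y^2 + 5·y, -x^2 - 4·x·y + 5·x], [2·y, 2·x - 2·y - 2]].
At the point, J = [[12.0000, -10.0000], [1.0000, -7.0000]] (det J = -74.0000).
Solving J·Δ = −F gives Δ = (0.6959, -0.3649).
Then the next iterate is (x, y)₁ = (-1.3041, 0.1351).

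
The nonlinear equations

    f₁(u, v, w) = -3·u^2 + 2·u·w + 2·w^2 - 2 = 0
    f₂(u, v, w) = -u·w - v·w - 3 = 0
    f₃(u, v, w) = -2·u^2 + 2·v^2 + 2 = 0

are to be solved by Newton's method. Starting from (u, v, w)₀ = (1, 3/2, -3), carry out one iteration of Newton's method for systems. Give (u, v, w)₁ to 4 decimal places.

(0.9375, 0.7083, -2.2250)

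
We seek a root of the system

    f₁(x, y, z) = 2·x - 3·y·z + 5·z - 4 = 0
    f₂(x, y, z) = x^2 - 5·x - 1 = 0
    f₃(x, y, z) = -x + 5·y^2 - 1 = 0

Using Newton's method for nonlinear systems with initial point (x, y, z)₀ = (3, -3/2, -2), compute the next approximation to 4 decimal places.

At (3, -3/2, -2): F = (-17.0000, -7.0000, 7.2500).
Jacobian J = [[2, -3·z, -3·y + 5], [2·x - 5, 0, 0], [-1, 10·y, 0]].
At the point, J = [[2.0000, 6.0000, 9.5000], [1.0000, 0.0000, 0.0000], [-1.0000, -15.0000, 0.0000]] (det J = -142.5000).
Solving J·Δ = −F gives Δ = (7.0000, 0.0167, 0.3053).
Then the next iterate is (x, y, z)₁ = (10.0000, -1.4833, -1.6947).

(10.0000, -1.4833, -1.6947)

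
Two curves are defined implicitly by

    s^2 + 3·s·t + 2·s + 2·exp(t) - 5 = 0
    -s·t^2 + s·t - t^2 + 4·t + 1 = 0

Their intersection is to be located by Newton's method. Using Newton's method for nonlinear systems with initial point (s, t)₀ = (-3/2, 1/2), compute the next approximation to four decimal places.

At (-3/2, 1/2): F = (-4.702557, 2.3750).
Jacobian J = [[2·s + 3·t + 2, 3·s + 2·exp(t)], [-t^2 + t, -2·s·t + s - 2·t + 4]].
At the point, J = [[0.5000, -1.202557], [0.2500, 3.0000]] (det J = 1.800639).
Solving J·Δ = −F gives Δ = (6.2487, -1.3124).
Then the next iterate is (s, t)₁ = (4.7487, -0.8124).

(4.7487, -0.8124)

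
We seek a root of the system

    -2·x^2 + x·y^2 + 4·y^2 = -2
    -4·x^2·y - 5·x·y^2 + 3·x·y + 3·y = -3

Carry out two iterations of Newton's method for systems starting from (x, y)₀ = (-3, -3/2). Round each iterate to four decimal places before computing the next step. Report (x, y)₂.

At (-3, -3/2): F = (-13.7500, 99.7500).
Jacobian J = [[-4·x + y^2, 2·x·y + 8·y], [-8·x·y - 5·y^2 + 3·y, -4·x^2 - 10·x·y + 3·x + 3]].
At the point, J = [[14.2500, -3.0000], [-51.7500, -87.0000]] (det J = -1395.0000).
Solving J·Δ = −F gives Δ = (1.0720, 0.5089).
Then the next iterate is (x, y)₁ = (-1.9280, -0.9911).
Round to (-1.9280, -0.9911) and repeat: F = (-3.399085, 29.964798), J = [[8.694279, -4.107118], [-23.171422, -36.761144]].
Δ = (0.5980, 0.4382), so (x, y)₂ = (-1.3300, -0.5529).

(-1.3300, -0.5529)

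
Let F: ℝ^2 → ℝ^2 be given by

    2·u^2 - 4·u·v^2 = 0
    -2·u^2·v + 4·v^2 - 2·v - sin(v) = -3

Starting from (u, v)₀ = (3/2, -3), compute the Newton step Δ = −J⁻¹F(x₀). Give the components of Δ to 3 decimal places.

(2.741, 3.659)

At (3/2, -3): F = (-49.500, 58.64112).
Jacobian J = [[4·u - 4·v^2, -8·u·v], [-4·u·v, -2·u^2 + 8·v - cos(v) - 2]].
At the point, J = [[-30.000, 36.000], [18.000, -29.51001]] (det J = 237.30023).
Solving J·Δ = −F gives Δ = (2.741, 3.659).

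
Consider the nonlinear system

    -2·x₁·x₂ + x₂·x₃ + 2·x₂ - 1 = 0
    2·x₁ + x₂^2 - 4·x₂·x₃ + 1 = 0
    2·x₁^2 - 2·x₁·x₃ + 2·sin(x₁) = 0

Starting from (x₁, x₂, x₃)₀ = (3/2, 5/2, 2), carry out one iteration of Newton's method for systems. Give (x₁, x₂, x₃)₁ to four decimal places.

(1.1170, -0.6440, 1.8916)

At (3/2, 5/2, 2): F = (1.5000, -9.7500, 0.494990).
Jacobian J = [[-2·x₂, -2·x₁ + x₃ + 2, x₂], [2, 2·x₂ - 4·x₃, -4·x₂], [4·x₁ - 2·x₃ + 2·cos(x₁), 0, -2·x₁]].
At the point, J = [[-5.0000, 1.0000, 2.5000], [2.0000, -3.0000, -10.0000], [2.141474, 0.0000, -3.0000]] (det J = -44.353686).
Solving J·Δ = −F gives Δ = (-0.3830, -3.1440, -0.1084).
Then the next iterate is (x₁, x₂, x₃)₁ = (1.1170, -0.6440, 1.8916).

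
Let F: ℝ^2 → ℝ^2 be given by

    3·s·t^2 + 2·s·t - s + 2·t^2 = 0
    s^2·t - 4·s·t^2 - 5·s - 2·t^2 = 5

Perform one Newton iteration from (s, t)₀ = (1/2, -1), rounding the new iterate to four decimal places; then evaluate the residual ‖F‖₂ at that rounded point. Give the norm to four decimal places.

At (1/2, -1): F = (2.0000, -11.7500).
Jacobian J = [[3·t^2 + 2·t - 1, 6·s·t + 2·s + 4·t], [2·s·t - 4·t^2 - 5, s^2 - 8·s·t - 4·t]].
At the point, J = [[0.0000, -6.0000], [-10.0000, 8.2500]] (det J = -60.0000).
Solving J·Δ = −F gives Δ = (-0.9000, 0.3333).
Then the next iterate is (s, t)₁ = (-0.4000, -0.6667).
Re-evaluating at (-0.4000, -0.6667): F = (1.288951, -3.284468), so ‖F‖₂ = 3.5283.

3.5283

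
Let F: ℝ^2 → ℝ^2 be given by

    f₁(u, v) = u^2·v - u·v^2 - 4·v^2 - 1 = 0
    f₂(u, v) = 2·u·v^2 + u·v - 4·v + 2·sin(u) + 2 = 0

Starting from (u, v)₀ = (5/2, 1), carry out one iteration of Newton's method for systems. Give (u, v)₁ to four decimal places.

(1.7039, 0.3430)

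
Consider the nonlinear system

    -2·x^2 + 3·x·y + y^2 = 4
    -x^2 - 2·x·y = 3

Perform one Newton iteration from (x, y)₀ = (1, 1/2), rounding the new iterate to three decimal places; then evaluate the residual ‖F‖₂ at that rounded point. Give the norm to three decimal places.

6.327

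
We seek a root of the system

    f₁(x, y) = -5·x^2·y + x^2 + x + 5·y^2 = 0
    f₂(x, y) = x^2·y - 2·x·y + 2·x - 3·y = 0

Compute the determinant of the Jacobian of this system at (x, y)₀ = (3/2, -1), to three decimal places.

-50.000

J = [[-10·x·y + 2·x + 1, -5·x^2 + 10·y], [2·x·y - 2·y + 2, x^2 - 2·x - 3]].
At the point, J = [[19.000, -21.250], [1.000, -3.750]].
det J = -50.000.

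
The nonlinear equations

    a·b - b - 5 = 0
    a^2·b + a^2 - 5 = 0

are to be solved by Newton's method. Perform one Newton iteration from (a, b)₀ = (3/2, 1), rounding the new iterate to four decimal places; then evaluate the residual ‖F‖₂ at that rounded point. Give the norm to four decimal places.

5097.7785

At (3/2, 1): F = (-4.5000, -0.5000).
Jacobian J = [[b, a - 1], [2·a·b + 2·a, a^2]].
At the point, J = [[1.0000, 0.5000], [6.0000, 2.2500]] (det J = -0.7500).
Solving J·Δ = −F gives Δ = (-13.1667, 35.3333).
Then the next iterate is (a, b)₁ = (-11.6667, 36.3333).
Re-evaluating at (-11.6667, 36.3333): F = (-465.223011, 5076.505981), so ‖F‖₂ = 5097.7785.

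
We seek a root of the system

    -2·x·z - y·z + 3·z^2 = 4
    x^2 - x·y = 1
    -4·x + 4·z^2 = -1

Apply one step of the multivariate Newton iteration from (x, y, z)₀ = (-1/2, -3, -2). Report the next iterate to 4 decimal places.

(-0.7500, 2.5000, -0.7500)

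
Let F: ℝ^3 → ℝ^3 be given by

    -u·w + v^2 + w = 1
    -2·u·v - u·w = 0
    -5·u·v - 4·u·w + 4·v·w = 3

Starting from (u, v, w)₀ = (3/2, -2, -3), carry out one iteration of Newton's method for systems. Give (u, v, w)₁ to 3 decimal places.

(0.507, -1.887, -0.861)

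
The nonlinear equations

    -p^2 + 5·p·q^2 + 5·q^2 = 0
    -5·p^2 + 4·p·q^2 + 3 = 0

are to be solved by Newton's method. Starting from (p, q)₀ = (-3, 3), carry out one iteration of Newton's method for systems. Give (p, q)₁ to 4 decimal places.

(3.5000, 6.8750)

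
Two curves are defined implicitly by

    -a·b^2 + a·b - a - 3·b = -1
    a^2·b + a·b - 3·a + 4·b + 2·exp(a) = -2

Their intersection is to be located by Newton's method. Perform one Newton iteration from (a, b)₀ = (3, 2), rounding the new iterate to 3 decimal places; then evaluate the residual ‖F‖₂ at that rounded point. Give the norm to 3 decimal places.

22.265

At (3, 2): F = (-14.000, 65.17107).
Jacobian J = [[-b^2 + b - 1, -2·a·b + a - 3], [2·a·b + b + 2·exp(a) - 3, a^2 + a + 4]].
At the point, J = [[-3.000, -12.000], [51.17107, 16.000]] (det J = 566.05289).
Solving J·Δ = −F gives Δ = (-0.986, -0.920).
Then the next iterate is (a, b)₁ = (2.014, 1.080).
Re-evaluating at (2.014, 1.080): F = (-4.42801, 21.82027), so ‖F‖₂ = 22.265.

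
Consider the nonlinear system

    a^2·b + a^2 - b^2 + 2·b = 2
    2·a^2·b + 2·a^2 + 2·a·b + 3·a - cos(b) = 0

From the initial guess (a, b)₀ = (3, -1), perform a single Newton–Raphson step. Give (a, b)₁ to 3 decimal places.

(-8.367, -0.615)

At (3, -1): F = (-5.000, 2.45970).
Jacobian J = [[2·a·b + 2·a, a^2 - 2·b + 2], [4·a·b + 4·a + 2·b + 3, 2·a^2 + 2·a + sin(b)]].
At the point, J = [[0.000, 13.000], [1.000, 23.15853]] (det J = -13.000).
Solving J·Δ = −F gives Δ = (-11.367, 0.385).
Then the next iterate is (a, b)₁ = (-8.367, -0.615).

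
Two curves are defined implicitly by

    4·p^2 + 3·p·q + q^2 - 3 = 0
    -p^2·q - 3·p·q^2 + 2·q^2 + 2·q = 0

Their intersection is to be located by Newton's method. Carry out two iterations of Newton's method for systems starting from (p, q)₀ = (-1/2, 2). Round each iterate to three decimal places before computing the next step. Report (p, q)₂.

(0.665, 0.667)

At (-1/2, 2): F = (-1.000, 17.500).
Jacobian J = [[8·p + 3·q, 3·p + 2·q], [-2·p·q - 3·q^2, -p^2 - 6·p·q + 4·q + 2]].
At the point, J = [[2.000, 2.500], [-10.000, 15.750]] (det J = 56.500).
Solving J·Δ = −F gives Δ = (1.053, -0.442).
Then the next iterate is (p, q)₁ = (0.553, 1.558).
Round to (0.553, 1.558) and repeat: F = (3.23532, 3.46728), J = [[9.098, 4.775], [-9.00524, 2.75675]].
Δ = (0.112, -0.891), so (p, q)₂ = (0.665, 0.667).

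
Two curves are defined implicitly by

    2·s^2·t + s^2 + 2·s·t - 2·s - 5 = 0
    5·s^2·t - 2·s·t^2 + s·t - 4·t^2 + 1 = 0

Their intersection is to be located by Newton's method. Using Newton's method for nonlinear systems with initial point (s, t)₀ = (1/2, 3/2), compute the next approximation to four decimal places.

At (1/2, 3/2): F = (-3.5000, -7.6250).
Jacobian J = [[4·s·t + 2·s + 2·t - 2, 2·s^2 + 2·s], [10·s·t - 2·t^2 + t, 5·s^2 - 4·s·t + s - 8·t]].
At the point, J = [[5.0000, 1.5000], [4.5000, -13.2500]] (det J = -73.0000).
Solving J·Δ = −F gives Δ = (0.7920, -0.3065).
Then the next iterate is (s, t)₁ = (1.2920, 1.1935).

(1.2920, 1.1935)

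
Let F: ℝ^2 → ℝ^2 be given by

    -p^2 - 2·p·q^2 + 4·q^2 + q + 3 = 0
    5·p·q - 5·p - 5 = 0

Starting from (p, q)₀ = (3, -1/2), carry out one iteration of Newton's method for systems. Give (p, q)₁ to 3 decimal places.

(2.700, 1.183)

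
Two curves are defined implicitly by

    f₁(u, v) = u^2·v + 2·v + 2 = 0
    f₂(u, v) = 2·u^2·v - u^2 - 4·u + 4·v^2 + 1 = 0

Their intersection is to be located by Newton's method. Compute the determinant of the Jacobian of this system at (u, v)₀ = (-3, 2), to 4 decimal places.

-166.0000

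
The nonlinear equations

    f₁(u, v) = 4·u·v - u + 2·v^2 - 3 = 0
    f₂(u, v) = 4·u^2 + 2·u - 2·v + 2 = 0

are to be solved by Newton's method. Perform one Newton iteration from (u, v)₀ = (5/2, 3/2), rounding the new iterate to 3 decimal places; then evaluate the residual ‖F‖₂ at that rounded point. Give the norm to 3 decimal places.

7.922

At (5/2, 3/2): F = (14.000, 29.000).
Jacobian J = [[4·v - 1, 4·u + 4·v], [8·u + 2, -2]].
At the point, J = [[5.000, 16.000], [22.000, -2.000]] (det J = -362.000).
Solving J·Δ = −F gives Δ = (-1.359, -0.450).
Then the next iterate is (u, v)₁ = (1.141, 1.050).
Re-evaluating at (1.141, 1.050): F = (2.85620, 7.38952), so ‖F‖₂ = 7.922.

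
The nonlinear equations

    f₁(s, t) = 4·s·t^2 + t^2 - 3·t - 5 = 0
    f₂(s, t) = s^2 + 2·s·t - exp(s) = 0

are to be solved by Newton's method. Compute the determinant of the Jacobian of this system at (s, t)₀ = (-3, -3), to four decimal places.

543.1366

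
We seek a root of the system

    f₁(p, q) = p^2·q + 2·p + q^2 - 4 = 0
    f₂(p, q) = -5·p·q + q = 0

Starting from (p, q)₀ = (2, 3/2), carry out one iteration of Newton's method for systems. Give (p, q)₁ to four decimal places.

At (2, 3/2): F = (8.2500, -13.5000).
Jacobian J = [[2·p·q + 2, p^2 + 2·q], [-5·q, -5·p + 1]].
At the point, J = [[8.0000, 7.0000], [-7.5000, -9.0000]] (det J = -19.5000).
Solving J·Δ = −F gives Δ = (1.0385, -2.3654).
Then the next iterate is (p, q)₁ = (3.0385, -0.8654).

(3.0385, -0.8654)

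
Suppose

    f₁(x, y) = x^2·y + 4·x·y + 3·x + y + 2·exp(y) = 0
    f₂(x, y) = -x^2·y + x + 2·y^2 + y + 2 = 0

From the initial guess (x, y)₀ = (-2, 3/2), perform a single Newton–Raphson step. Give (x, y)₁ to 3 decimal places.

(-2.141, 1.829)

At (-2, 3/2): F = (-1.53662, 0.000).
Jacobian J = [[2·x·y + 4·y + 3, x^2 + 4·x + 2·exp(y) + 1], [-2·x·y + 1, -x^2 + 4·y + 1]].
At the point, J = [[3.000, 5.96338], [7.000, 3.000]] (det J = -32.74365).
Solving J·Δ = −F gives Δ = (-0.141, 0.329).
Then the next iterate is (x, y)₁ = (-2.141, 1.829).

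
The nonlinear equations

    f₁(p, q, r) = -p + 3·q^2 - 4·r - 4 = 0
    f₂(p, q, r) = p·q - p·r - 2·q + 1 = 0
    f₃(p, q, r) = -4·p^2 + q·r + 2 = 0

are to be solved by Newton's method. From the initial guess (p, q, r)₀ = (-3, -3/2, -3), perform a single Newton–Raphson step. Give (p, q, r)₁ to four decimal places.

(-1.5349, -0.3161, -1.5927)

At (-3, -3/2, -3): F = (17.7500, -0.5000, -29.5000).
Jacobian J = [[-1, 6·q, -4], [q - r, p - 2, -p], [-8·p, r, q]].
At the point, J = [[-1.0000, -9.0000, -4.0000], [1.5000, -5.0000, 3.0000], [24.0000, -3.0000, -1.5000]] (det J = -1146.7500).
Solving J·Δ = −F gives Δ = (1.4651, 1.1839, 1.4073).
Then the next iterate is (p, q, r)₁ = (-1.5349, -0.3161, -1.5927).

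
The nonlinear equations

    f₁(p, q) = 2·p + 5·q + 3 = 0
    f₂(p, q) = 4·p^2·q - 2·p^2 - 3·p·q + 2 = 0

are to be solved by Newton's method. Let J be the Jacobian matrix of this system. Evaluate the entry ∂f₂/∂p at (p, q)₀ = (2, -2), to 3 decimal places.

∂f₂/∂p = 8·p·q - 4·p - 3·q.
At (2, -2) this is -34.000.

-34.000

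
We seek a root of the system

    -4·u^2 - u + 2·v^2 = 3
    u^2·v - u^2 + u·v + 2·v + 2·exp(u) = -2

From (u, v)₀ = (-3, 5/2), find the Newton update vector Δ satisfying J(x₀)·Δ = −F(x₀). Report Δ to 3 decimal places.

(1.286, -0.608)

At (-3, 5/2): F = (-23.500, 13.09957).
Jacobian J = [[-8·u - 1, 4·v], [2·u·v - 2·u + v + 2·exp(u), u^2 + u + 2]].
At the point, J = [[23.000, 10.000], [-6.40043, 8.000]] (det J = 248.00426).
Solving J·Δ = −F gives Δ = (1.286, -0.608).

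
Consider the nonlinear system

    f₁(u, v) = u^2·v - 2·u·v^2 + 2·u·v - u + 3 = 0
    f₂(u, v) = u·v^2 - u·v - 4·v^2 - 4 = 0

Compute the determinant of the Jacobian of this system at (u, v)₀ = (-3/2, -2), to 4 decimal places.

-88.0000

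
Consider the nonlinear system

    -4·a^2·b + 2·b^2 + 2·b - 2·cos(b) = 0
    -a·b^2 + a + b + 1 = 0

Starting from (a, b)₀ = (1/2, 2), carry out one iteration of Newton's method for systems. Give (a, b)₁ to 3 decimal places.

At (1/2, 2): F = (10.83229, 1.500).
Jacobian J = [[-8·a·b, -4·a^2 + 4·b + 2·sin(b) + 2], [-b^2 + 1, -2·a·b + 1]].
At the point, J = [[-8.000, 10.81859], [-3.000, -1.000]] (det J = 40.45578).
Solving J·Δ = −F gives Δ = (0.669, -0.507).
Then the next iterate is (a, b)₁ = (1.169, 1.493).

(1.169, 1.493)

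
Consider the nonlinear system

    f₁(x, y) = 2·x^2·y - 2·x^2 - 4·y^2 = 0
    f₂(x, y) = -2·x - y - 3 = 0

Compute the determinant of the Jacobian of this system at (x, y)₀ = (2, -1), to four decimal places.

48.0000

J = [[4·x·y - 4·x, 2·x^2 - 8·y], [-2, -1]].
At the point, J = [[-16.0000, 16.0000], [-2.0000, -1.0000]].
det J = 48.0000.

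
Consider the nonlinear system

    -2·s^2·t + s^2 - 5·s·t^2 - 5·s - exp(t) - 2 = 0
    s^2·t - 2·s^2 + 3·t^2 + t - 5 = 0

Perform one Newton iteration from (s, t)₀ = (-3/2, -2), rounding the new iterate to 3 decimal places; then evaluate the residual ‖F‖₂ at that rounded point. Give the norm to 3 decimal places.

12.899

At (-3/2, -2): F = (46.61466, -4.000).
Jacobian J = [[-4·s·t + 2·s - 5·t^2 - 5, -2·s^2 - 10·s·t - exp(t)], [2·s·t - 4·s, s^2 + 6·t + 1]].
At the point, J = [[-40.000, -34.63534], [12.000, -8.750]] (det J = 765.62402).
Solving J·Δ = −F gives Δ = (0.714, 0.522).
Then the next iterate is (s, t)₁ = (-0.786, -1.478).
Re-evaluating at (-0.786, -1.478): F = (12.73093, -2.07324), so ‖F‖₂ = 12.899.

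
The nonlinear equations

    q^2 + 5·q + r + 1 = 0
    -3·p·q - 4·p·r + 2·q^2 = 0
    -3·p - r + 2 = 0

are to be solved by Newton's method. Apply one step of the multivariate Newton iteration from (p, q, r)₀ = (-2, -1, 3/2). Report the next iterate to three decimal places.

At (-2, -1, 3/2): F = (-1.500, 8.000, 6.500).
Jacobian J = [[0, 2·q + 5, 1], [-3·q - 4·r, -3·p + 4·q, -4·p], [-3, 0, -1]].
At the point, J = [[0.000, 3.000, 1.000], [-3.000, 2.000, 8.000], [-3.000, 0.000, -1.000]] (det J = -75.000).
Solving J·Δ = −F gives Δ = (2.267, 0.600, -0.300).
Then the next iterate is (p, q, r)₁ = (0.267, -0.400, 1.200).

(0.267, -0.400, 1.200)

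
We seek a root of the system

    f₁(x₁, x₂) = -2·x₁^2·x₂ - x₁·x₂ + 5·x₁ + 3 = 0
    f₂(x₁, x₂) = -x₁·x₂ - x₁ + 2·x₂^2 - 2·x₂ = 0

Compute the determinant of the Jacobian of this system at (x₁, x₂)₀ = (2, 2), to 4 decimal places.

-82.0000

J = [[-4·x₁·x₂ - x₂ + 5, -2·x₁^2 - x₁], [-x₂ - 1, -x₁ + 4·x₂ - 2]].
At the point, J = [[-13.0000, -10.0000], [-3.0000, 4.0000]].
det J = -82.0000.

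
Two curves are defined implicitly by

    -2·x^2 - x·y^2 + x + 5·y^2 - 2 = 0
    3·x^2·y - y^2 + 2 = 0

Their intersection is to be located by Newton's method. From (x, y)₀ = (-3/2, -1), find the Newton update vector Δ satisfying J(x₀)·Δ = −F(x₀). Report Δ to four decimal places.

(0.5184, 0.1239)

At (-3/2, -1): F = (-1.5000, -5.7500).
Jacobian J = [[-4·x - y^2 + 1, -2·x·y + 10·y], [6·x·y, 3·x^2 - 2·y]].
At the point, J = [[6.0000, -13.0000], [9.0000, 8.7500]] (det J = 169.5000).
Solving J·Δ = −F gives Δ = (0.5184, 0.1239).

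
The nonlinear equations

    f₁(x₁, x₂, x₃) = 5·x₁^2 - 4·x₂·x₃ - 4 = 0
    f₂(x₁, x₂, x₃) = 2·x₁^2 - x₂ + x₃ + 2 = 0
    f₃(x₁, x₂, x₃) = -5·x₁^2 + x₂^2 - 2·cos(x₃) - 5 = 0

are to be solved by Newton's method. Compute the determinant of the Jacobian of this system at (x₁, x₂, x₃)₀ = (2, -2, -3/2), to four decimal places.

-320.3407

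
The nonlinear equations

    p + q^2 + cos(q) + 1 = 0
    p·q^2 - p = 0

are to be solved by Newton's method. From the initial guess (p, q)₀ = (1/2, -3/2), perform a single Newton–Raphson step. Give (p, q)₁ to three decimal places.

At (1/2, -3/2): F = (3.82074, 0.625).
Jacobian J = [[1, 2·q - sin(q)], [q^2 - 1, 2·p·q]].
At the point, J = [[1.000, -2.00251], [1.250, -1.500]] (det J = 1.00313).
Solving J·Δ = −F gives Δ = (4.466, 4.138).
Then the next iterate is (p, q)₁ = (4.966, 2.638).

(4.966, 2.638)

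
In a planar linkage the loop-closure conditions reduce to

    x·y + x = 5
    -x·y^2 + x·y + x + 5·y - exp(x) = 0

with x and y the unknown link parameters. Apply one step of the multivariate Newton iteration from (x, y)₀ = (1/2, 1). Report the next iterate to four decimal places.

At (1/2, 1): F = (-4.0000, 3.851279).
Jacobian J = [[y + 1, x], [-y^2 + y - exp(x) + 1, -2·x·y + x + 5]].
At the point, J = [[2.0000, 0.5000], [-0.648721, 4.5000]] (det J = 9.324361).
Solving J·Δ = −F gives Δ = (2.1369, -0.5478).
Then the next iterate is (x, y)₁ = (2.6369, 0.4522).

(2.6369, 0.4522)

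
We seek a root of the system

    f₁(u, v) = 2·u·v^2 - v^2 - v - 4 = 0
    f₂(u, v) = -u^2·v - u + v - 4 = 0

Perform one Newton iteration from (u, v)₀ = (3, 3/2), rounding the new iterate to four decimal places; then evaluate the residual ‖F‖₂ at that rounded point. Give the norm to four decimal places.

5.6168

At (3, 3/2): F = (5.7500, -19.0000).
Jacobian J = [[2·v^2, 4·u·v - 2·v - 1], [-2·u·v - 1, -u^2 + 1]].
At the point, J = [[4.5000, 14.0000], [-10.0000, -8.0000]] (det J = 104.0000).
Solving J·Δ = −F gives Δ = (-2.1154, 0.2692).
Then the next iterate is (u, v)₁ = (0.8846, 1.7692).
Re-evaluating at (0.8846, 1.7692): F = (-3.361551, -4.499829), so ‖F‖₂ = 5.6168.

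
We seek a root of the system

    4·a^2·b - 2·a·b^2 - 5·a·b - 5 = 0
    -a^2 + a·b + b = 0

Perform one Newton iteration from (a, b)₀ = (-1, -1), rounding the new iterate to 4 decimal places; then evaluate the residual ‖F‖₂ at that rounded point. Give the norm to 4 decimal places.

5.0636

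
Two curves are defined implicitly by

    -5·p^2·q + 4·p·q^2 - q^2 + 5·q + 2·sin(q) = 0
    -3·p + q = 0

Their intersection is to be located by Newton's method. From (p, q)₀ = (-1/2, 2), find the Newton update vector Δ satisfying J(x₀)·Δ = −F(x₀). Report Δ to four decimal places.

(23.3435, 66.5306)

At (-1/2, 2): F = (-2.681405, 3.5000).
Jacobian J = [[-10·p·q + 4·q^2, -5·p^2 + 8·p·q - 2·q + 2·cos(q) + 5], [-3, 1]].
At the point, J = [[26.0000, -9.082294], [-3.0000, 1.0000]] (det J = -1.246881).
Solving J·Δ = −F gives Δ = (23.3435, 66.5306).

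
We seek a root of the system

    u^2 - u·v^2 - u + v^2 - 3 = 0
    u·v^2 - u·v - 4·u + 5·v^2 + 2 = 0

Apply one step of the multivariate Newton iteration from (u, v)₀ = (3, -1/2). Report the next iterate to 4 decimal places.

(2.6831, -0.9973)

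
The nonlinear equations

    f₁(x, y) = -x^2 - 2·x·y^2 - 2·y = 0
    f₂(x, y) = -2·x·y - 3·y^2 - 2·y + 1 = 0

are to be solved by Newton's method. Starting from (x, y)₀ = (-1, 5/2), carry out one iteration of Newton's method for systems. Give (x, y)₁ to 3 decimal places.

At (-1, 5/2): F = (6.500, -17.750).
Jacobian J = [[-2·x - 2·y^2, -4·x·y - 2], [-2·y, -2·x - 6·y - 2]].
At the point, J = [[-10.500, 8.000], [-5.000, -15.000]] (det J = 197.500).
Solving J·Δ = −F gives Δ = (-0.225, -1.108).
Then the next iterate is (x, y)₁ = (-1.225, 1.392).

(-1.225, 1.392)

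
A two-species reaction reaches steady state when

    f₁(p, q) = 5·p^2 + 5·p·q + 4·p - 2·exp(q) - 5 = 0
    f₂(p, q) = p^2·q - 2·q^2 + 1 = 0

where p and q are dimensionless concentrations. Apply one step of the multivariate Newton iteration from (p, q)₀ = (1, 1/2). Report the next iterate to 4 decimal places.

(0.7305, 1.2305)

At (1, 1/2): F = (3.202557, 1.0000).
Jacobian J = [[10·p + 5·q + 4, 5·p - 2·exp(q)], [2·p·q, p^2 - 4·q]].
At the point, J = [[16.5000, 1.702557], [1.0000, -1.0000]] (det J = -18.202557).
Solving J·Δ = −F gives Δ = (-0.2695, 0.7305).
Then the next iterate is (p, q)₁ = (0.7305, 1.2305).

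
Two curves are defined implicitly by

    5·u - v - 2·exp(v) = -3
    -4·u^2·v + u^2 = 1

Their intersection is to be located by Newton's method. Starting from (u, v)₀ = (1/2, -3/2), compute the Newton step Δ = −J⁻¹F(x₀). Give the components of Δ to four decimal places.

At (1/2, -3/2): F = (6.553740, 0.7500).
Jacobian J = [[5, -2·exp(v) - 1], [-8·u·v + 2·u, -4·u^2]].
At the point, J = [[5.0000, -1.446260], [7.0000, -1.0000]] (det J = 5.123822).
Solving J·Δ = −F gives Δ = (1.0674, 8.2216).

(1.0674, 8.2216)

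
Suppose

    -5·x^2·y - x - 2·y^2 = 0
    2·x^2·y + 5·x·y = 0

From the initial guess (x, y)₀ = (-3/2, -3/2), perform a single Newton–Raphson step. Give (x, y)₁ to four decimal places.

At (-3/2, -3/2): F = (13.8750, 4.5000).
Jacobian J = [[-10·x·y - 1, -5·x^2 - 4·y], [4·x·y + 5·y, 2·x^2 + 5·x]].
At the point, J = [[-23.5000, -5.2500], [1.5000, -3.0000]] (det J = 78.3750).
Solving J·Δ = −F gives Δ = (0.2297, 1.6148).
Then the next iterate is (x, y)₁ = (-1.2703, 0.1148).

(-1.2703, 0.1148)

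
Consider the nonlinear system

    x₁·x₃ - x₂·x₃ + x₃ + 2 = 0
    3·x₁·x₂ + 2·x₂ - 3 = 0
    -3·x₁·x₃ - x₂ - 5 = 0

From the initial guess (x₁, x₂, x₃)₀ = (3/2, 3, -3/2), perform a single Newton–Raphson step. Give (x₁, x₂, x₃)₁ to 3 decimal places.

At (3/2, 3, -3/2): F = (2.750, 16.500, -1.250).
Jacobian J = [[x₃, -x₃, x₁ - x₂ + 1], [3·x₂, 3·x₁ + 2, 0], [-3·x₃, -1, -3·x₁]].
At the point, J = [[-1.500, 1.500, -0.500], [9.000, 6.500, 0.000], [4.500, -1.000, -4.500]] (det J = 123.750).
Solving J·Δ = −F gives Δ = (-0.284, -2.145, -0.085).
Then the next iterate is (x₁, x₂, x₃)₁ = (1.216, 0.855, -1.585).

(1.216, 0.855, -1.585)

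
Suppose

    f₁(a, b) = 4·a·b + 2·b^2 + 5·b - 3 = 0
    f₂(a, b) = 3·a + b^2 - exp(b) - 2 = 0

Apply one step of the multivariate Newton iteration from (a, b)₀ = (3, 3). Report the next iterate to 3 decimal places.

(-0.168, 2.035)

At (3, 3): F = (66.000, -4.08554).
Jacobian J = [[4·b, 4·a + 4·b + 5], [3, 2·b - exp(b)]].
At the point, J = [[12.000, 29.000], [3.000, -14.08554]] (det J = -256.02644).
Solving J·Δ = −F gives Δ = (-3.168, -0.965).
Then the next iterate is (a, b)₁ = (-0.168, 2.035).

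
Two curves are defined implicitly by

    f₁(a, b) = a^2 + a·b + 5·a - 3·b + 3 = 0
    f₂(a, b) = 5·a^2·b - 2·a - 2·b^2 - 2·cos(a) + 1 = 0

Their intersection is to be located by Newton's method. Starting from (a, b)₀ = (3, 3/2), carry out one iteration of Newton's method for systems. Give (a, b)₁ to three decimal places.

(0.840, 2.359)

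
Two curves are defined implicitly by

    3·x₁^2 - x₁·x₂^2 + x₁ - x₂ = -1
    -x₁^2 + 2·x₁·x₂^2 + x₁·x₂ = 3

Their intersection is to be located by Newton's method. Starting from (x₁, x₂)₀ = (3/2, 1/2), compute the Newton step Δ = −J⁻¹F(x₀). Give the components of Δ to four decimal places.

(-0.7283, 0.5096)

At (3/2, 1/2): F = (8.3750, -3.7500).
Jacobian J = [[6·x₁ - x₂^2 + 1, -2·x₁·x₂ - 1], [-2·x₁ + 2·x₂^2 + x₂, 4·x₁·x₂ + x₁]].
At the point, J = [[9.7500, -2.5000], [-2.0000, 4.5000]] (det J = 38.8750).
Solving J·Δ = −F gives Δ = (-0.7283, 0.5096).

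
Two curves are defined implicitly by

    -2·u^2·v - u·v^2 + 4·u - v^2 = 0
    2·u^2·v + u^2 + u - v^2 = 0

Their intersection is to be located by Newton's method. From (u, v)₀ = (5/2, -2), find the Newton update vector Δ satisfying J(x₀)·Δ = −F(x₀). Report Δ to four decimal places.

(-1.0737, 0.3162)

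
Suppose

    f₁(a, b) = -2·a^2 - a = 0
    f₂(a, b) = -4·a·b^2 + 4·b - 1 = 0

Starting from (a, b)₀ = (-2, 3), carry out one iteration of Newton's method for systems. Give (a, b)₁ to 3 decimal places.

At (-2, 3): F = (-6.000, 83.000).
Jacobian J = [[-4·a - 1, 0], [-4·b^2, -8·a·b + 4]].
At the point, J = [[7.000, 0.000], [-36.000, 52.000]] (det J = 364.000).
Solving J·Δ = −F gives Δ = (0.857, -1.003).
Then the next iterate is (a, b)₁ = (-1.143, 1.997).

(-1.143, 1.997)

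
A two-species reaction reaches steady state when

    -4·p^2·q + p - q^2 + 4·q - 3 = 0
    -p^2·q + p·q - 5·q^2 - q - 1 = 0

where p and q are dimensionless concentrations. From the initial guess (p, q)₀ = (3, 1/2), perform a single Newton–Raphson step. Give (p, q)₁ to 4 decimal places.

(2.8939, 0.0429)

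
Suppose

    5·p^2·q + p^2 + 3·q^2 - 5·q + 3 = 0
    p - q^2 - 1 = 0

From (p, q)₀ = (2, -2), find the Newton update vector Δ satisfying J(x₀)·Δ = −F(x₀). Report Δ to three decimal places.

(-0.238, 0.810)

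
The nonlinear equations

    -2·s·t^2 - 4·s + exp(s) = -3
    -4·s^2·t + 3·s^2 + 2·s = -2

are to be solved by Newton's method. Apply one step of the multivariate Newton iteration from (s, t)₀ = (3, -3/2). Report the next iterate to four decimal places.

(1.9368, -0.6816)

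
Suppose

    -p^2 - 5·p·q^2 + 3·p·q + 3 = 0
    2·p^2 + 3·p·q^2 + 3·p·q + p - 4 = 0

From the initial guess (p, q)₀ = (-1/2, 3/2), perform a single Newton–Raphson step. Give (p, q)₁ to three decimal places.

At (-1/2, 3/2): F = (6.125, -9.625).
Jacobian J = [[-2·p - 5·q^2 + 3·q, -10·p·q + 3·p], [4·p + 3·q^2 + 3·q + 1, 6·p·q + 3·p]].
At the point, J = [[-5.750, 6.000], [10.250, -6.000]] (det J = -27.000).
Solving J·Δ = −F gives Δ = (0.778, -0.275).
Then the next iterate is (p, q)₁ = (0.278, 1.225).

(0.278, 1.225)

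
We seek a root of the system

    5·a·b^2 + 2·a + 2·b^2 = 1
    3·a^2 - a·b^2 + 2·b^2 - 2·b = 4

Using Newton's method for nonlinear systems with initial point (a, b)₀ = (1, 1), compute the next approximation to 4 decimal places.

At (1, 1): F = (8.0000, -2.0000).
Jacobian J = [[5·b^2 + 2, 10·a·b + 4·b], [6·a - b^2, -2·a·b + 4·b - 2]].
At the point, J = [[7.0000, 14.0000], [5.0000, 0.0000]] (det J = -70.0000).
Solving J·Δ = −F gives Δ = (0.4000, -0.7714).
Then the next iterate is (a, b)₁ = (1.4000, 0.2286).

(1.4000, 0.2286)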